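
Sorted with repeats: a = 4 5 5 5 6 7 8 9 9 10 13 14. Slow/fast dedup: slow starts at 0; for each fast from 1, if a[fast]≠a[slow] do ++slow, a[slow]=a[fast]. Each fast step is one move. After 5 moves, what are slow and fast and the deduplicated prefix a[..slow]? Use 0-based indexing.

slow=3, fast=6, prefix=[4, 5, 6, 7]

slow=0 fast=1: a[fast]=5≠a[slow]=4 write a[1]=5, slow++,fast++
slow=1 fast=2: a[fast]=5=a[slow] dup, fast++
slow=1 fast=3: a[fast]=5=a[slow] dup, fast++
slow=1 fast=4: a[fast]=6≠a[slow]=5 write a[2]=6, slow++,fast++
slow=2 fast=5: a[fast]=7≠a[slow]=6 write a[3]=7, slow++,fast++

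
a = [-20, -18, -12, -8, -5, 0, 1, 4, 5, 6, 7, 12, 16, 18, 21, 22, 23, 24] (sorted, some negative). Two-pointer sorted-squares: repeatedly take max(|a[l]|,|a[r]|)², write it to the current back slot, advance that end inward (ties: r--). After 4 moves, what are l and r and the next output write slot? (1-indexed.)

[1,18] |-20|<=|24| out[18]=576 → r--
[1,17] |-20|<=|23| out[17]=529 → r--
[1,16] |-20|<=|22| out[16]=484 → r--
[1,15] |-20|<=|21| out[15]=441 → r--

l=1, r=14, next write slot=14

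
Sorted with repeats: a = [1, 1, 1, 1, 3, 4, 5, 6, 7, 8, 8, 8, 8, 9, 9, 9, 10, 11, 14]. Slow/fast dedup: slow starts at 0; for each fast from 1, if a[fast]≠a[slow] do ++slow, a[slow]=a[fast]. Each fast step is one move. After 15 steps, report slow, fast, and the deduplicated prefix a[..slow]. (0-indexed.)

(s=0,f=1) a[fast]=1=a[slow] dup → fast++
(s=0,f=2) a[fast]=1=a[slow] dup → fast++
(s=0,f=3) a[fast]=1=a[slow] dup → fast++
(s=0,f=4) a[fast]=3≠a[slow]=1 write a[1]=3 → slow++,fast++
(s=1,f=5) a[fast]=4≠a[slow]=3 write a[2]=4 → slow++,fast++
(s=2,f=6) a[fast]=5≠a[slow]=4 write a[3]=5 → slow++,fast++
(s=3,f=7) a[fast]=6≠a[slow]=5 write a[4]=6 → slow++,fast++
(s=4,f=8) a[fast]=7≠a[slow]=6 write a[5]=7 → slow++,fast++
(s=5,f=9) a[fast]=8≠a[slow]=7 write a[6]=8 → slow++,fast++
(s=6,f=10) a[fast]=8=a[slow] dup → fast++
(s=6,f=11) a[fast]=8=a[slow] dup → fast++
(s=6,f=12) a[fast]=8=a[slow] dup → fast++
(s=6,f=13) a[fast]=9≠a[slow]=8 write a[7]=9 → slow++,fast++
(s=7,f=14) a[fast]=9=a[slow] dup → fast++
(s=7,f=15) a[fast]=9=a[slow] dup → fast++

slow=7, fast=16, prefix=[1, 3, 4, 5, 6, 7, 8, 9]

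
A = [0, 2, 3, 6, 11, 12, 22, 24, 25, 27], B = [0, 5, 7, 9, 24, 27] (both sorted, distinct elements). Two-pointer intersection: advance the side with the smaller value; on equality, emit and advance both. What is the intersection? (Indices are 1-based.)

i=1 j=1: 0==0 emit, i++,j++
i=2 j=2: 2<5, i++
i=3 j=2: 3<5, i++
i=4 j=2: 6>5, j++
i=4 j=3: 6<7, i++
i=5 j=3: 11>7, j++
i=5 j=4: 11>9, j++
i=5 j=5: 11<24, i++
i=6 j=5: 12<24, i++
i=7 j=5: 22<24, i++
i=8 j=5: 24==24 emit, i++,j++
i=9 j=6: 25<27, i++
i=10 j=6: 27==27 emit, i++,j++

intersection = [0, 24, 27]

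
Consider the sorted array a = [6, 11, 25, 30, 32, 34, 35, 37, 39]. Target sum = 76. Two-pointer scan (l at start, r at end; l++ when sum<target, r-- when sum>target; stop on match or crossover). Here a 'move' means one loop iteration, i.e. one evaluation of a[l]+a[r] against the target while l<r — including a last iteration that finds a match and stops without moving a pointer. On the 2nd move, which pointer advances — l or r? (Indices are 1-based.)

l

l=1 r=9: 6+39=45 <76, l++
l=2 r=9: 11+39=50 <76, l++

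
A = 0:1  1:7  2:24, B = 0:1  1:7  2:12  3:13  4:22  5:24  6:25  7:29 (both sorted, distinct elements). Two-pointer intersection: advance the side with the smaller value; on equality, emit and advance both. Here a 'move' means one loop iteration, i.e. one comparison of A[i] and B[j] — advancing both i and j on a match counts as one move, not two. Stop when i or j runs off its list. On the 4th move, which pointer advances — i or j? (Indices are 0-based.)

j

i=0 j=0: 1==1 emit, i++,j++
i=1 j=1: 7==7 emit, i++,j++
i=2 j=2: 24>12, j++
i=2 j=3: 24>13, j++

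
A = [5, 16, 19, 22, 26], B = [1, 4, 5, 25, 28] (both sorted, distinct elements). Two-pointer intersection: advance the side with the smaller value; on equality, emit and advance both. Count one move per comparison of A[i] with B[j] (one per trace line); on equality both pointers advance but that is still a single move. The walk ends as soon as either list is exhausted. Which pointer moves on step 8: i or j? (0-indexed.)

i=0 j=0: 5>1, j++
i=0 j=1: 5>4, j++
i=0 j=2: 5==5 emit, i++,j++
i=1 j=3: 16<25, i++
i=2 j=3: 19<25, i++
i=3 j=3: 22<25, i++
i=4 j=3: 26>25, j++
i=4 j=4: 26<28, i++

i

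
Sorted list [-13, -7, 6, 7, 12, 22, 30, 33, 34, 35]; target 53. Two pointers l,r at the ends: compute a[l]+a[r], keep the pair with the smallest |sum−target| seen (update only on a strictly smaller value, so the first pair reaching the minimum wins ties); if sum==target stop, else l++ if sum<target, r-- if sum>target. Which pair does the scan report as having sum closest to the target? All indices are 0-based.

pair (22, 30) with sum 52 (|Δ|=1)

[0,9] -13+35=22 d=31 * → l++
[1,9] -7+35=28 d=25 * → l++
[2,9] 6+35=41 d=12 * → l++
[3,9] 7+35=42 d=11 * → l++
[4,9] 12+35=47 d=6 * → l++
[5,9] 22+35=57 d=4 * → r--
[5,8] 22+34=56 d=3 * → r--
[5,7] 22+33=55 d=2 * → r--
[5,6] 22+30=52 d=1 * → l++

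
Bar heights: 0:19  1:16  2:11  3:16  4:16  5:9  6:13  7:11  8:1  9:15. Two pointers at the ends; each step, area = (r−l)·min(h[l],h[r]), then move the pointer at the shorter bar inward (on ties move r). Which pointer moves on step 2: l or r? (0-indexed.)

l=0 r=9: min(19,15)*9=135 best=135 *, r--
l=0 r=8: min(19,1)*8=8 best=135, r--

r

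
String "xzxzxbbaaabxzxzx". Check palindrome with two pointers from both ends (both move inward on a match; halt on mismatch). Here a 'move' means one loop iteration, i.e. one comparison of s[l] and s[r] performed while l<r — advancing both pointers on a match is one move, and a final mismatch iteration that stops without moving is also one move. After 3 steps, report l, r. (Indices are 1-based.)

l=1 r=16: 'x'=='x', l++,r--
l=2 r=15: 'z'=='z', l++,r--
l=3 r=14: 'x'=='x', l++,r--

l=4, r=13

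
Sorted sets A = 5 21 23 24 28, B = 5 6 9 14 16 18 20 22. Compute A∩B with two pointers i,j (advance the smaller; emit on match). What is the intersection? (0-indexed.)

i=0 j=0: 5==5 emit, i++,j++
i=1 j=1: 21>6, j++
i=1 j=2: 21>9, j++
i=1 j=3: 21>14, j++
i=1 j=4: 21>16, j++
i=1 j=5: 21>18, j++
i=1 j=6: 21>20, j++
i=1 j=7: 21<22, i++
i=2 j=7: 23>22, j++

intersection = [5]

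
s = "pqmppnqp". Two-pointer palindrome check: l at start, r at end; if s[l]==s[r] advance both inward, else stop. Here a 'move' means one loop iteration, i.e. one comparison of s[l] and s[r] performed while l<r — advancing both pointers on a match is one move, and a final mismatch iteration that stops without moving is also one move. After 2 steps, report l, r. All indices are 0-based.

l=2, r=5

[0,7] 'p'=='p' → l++,r--
[1,6] 'q'=='q' → l++,r--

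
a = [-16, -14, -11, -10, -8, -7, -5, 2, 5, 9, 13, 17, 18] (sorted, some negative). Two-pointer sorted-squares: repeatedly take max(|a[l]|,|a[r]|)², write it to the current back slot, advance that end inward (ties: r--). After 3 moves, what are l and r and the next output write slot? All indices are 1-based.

l=2, r=11, next write slot=10

l=1 r=13: |-16|<=|18| out[13]=324, r--
l=1 r=12: |-16|<=|17| out[12]=289, r--
l=1 r=11: |-16|>|13| out[11]=256, l++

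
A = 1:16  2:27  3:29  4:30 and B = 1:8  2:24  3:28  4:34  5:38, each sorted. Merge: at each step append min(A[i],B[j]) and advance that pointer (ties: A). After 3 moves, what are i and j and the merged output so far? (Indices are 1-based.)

[i=1,j=1] A[i]=16>B[j]=8 take 8 → j++
[i=1,j=2] A[i]=16<=B[j]=24 take 16 → i++
[i=2,j=2] A[i]=27>B[j]=24 take 24 → j++

i=2, j=3, merged so far=[8, 16, 24]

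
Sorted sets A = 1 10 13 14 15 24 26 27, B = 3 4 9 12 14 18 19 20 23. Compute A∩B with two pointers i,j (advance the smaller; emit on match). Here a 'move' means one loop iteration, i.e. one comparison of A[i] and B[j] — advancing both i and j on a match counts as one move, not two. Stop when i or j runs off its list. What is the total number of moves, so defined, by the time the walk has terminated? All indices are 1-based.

13 moves

i=1 j=1: 1<3, i++
i=2 j=1: 10>3, j++
i=2 j=2: 10>4, j++
i=2 j=3: 10>9, j++
i=2 j=4: 10<12, i++
i=3 j=4: 13>12, j++
i=3 j=5: 13<14, i++
i=4 j=5: 14==14 emit, i++,j++
i=5 j=6: 15<18, i++
i=6 j=6: 24>18, j++
i=6 j=7: 24>19, j++
i=6 j=8: 24>20, j++
i=6 j=9: 24>23, j++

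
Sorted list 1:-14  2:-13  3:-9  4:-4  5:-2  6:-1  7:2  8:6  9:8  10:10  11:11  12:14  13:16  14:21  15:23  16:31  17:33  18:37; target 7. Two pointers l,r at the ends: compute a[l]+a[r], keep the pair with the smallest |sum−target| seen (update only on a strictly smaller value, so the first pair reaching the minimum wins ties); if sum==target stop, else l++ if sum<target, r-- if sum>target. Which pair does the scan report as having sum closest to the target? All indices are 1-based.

pair (-14, 21) with sum 7 (|Δ|=0)

[1,18] -14+37=23 d=16 * → r--
[1,17] -14+33=19 d=12 * → r--
[1,16] -14+31=17 d=10 * → r--
[1,15] -14+23=9 d=2 * → r--
[1,14] -14+21=7 d=0 * → stop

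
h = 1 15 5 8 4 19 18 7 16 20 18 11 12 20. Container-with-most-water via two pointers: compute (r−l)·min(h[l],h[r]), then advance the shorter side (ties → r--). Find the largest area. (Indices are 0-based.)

max area = 180

l=0 r=13: min(1,20)*13=13 best=13 *, l++
l=1 r=13: min(15,20)*12=180 best=180 *, l++
l=2 r=13: min(5,20)*11=55 best=180, l++
l=3 r=13: min(8,20)*10=80 best=180, l++
l=4 r=13: min(4,20)*9=36 best=180, l++
l=5 r=13: min(19,20)*8=152 best=180, l++
l=6 r=13: min(18,20)*7=126 best=180, l++
l=7 r=13: min(7,20)*6=42 best=180, l++
l=8 r=13: min(16,20)*5=80 best=180, l++
l=9 r=13: min(20,20)*4=80 best=180, r--
l=9 r=12: min(20,12)*3=36 best=180, r--
l=9 r=11: min(20,11)*2=22 best=180, r--
l=9 r=10: min(20,18)*1=18 best=180, r--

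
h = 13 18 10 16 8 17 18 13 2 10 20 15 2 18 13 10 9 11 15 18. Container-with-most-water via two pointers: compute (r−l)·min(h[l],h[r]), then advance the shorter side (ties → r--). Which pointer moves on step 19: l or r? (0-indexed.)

[0,19] min(13,18)*19=247 best=247 * → l++
[1,19] min(18,18)*18=324 best=324 * → r--
[1,18] min(18,15)*17=255 best=324 → r--
[1,17] min(18,11)*16=176 best=324 → r--
[1,16] min(18,9)*15=135 best=324 → r--
[1,15] min(18,10)*14=140 best=324 → r--
[1,14] min(18,13)*13=169 best=324 → r--
[1,13] min(18,18)*12=216 best=324 → r--
[1,12] min(18,2)*11=22 best=324 → r--
[1,11] min(18,15)*10=150 best=324 → r--
[1,10] min(18,20)*9=162 best=324 → l++
[2,10] min(10,20)*8=80 best=324 → l++
[3,10] min(16,20)*7=112 best=324 → l++
[4,10] min(8,20)*6=48 best=324 → l++
[5,10] min(17,20)*5=85 best=324 → l++
[6,10] min(18,20)*4=72 best=324 → l++
[7,10] min(13,20)*3=39 best=324 → l++
[8,10] min(2,20)*2=4 best=324 → l++
[9,10] min(10,20)*1=10 best=324 → l++

l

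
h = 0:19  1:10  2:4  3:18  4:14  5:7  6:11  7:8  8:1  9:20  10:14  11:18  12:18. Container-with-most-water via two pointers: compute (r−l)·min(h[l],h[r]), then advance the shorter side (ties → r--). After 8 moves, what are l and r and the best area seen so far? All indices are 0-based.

[0,12] min(19,18)*12=216 best=216 * → r--
[0,11] min(19,18)*11=198 best=216 → r--
[0,10] min(19,14)*10=140 best=216 → r--
[0,9] min(19,20)*9=171 best=216 → l++
[1,9] min(10,20)*8=80 best=216 → l++
[2,9] min(4,20)*7=28 best=216 → l++
[3,9] min(18,20)*6=108 best=216 → l++
[4,9] min(14,20)*5=70 best=216 → l++

l=5, r=9, best area=216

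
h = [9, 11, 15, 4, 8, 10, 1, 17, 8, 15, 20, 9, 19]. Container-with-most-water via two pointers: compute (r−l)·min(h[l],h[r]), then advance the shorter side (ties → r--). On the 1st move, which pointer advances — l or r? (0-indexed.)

l

l=0 r=12: min(9,19)*12=108 best=108 *, l++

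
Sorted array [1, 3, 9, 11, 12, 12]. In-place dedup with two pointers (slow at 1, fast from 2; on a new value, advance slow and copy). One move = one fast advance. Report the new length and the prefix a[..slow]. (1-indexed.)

length 5; prefix = [1, 3, 9, 11, 12]

slow=1 fast=2: a[fast]=3≠a[slow]=1 write a[2]=3, slow++,fast++
slow=2 fast=3: a[fast]=9≠a[slow]=3 write a[3]=9, slow++,fast++
slow=3 fast=4: a[fast]=11≠a[slow]=9 write a[4]=11, slow++,fast++
slow=4 fast=5: a[fast]=12≠a[slow]=11 write a[5]=12, slow++,fast++
slow=5 fast=6: a[fast]=12=a[slow] dup, fast++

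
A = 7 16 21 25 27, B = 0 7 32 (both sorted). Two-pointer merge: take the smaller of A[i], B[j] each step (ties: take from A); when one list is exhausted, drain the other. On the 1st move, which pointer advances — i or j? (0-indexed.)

j

i=0 j=0: A[i]=7>B[j]=0 take 0, j++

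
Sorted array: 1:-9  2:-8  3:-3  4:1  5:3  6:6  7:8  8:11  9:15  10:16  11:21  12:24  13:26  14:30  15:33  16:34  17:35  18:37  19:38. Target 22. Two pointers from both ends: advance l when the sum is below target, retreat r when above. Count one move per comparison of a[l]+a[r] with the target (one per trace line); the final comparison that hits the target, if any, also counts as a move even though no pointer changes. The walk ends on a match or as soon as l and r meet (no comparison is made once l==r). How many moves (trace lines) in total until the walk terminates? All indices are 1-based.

l=1 r=19: -9+38=29 >22, r--
l=1 r=18: -9+37=28 >22, r--
l=1 r=17: -9+35=26 >22, r--
l=1 r=16: -9+34=25 >22, r--
l=1 r=15: -9+33=24 >22, r--
l=1 r=14: -9+30=21 <22, l++
l=2 r=14: -8+30=22, found

7 moves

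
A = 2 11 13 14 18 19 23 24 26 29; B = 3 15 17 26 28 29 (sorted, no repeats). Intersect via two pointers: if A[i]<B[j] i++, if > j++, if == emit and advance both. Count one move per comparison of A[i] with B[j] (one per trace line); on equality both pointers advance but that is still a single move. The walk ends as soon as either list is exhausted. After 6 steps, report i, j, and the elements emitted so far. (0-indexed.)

i=4, j=2, emitted=[]

[i=0,j=0] 2<3 → i++
[i=1,j=0] 11>3 → j++
[i=1,j=1] 11<15 → i++
[i=2,j=1] 13<15 → i++
[i=3,j=1] 14<15 → i++
[i=4,j=1] 18>15 → j++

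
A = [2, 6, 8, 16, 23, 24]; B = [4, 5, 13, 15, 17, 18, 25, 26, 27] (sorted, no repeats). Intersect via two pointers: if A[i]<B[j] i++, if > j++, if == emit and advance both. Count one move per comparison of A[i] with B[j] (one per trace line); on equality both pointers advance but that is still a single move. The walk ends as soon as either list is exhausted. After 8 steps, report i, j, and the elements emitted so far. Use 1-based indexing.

i=5, j=5, emitted=[]

[i=1,j=1] 2<4 → i++
[i=2,j=1] 6>4 → j++
[i=2,j=2] 6>5 → j++
[i=2,j=3] 6<13 → i++
[i=3,j=3] 8<13 → i++
[i=4,j=3] 16>13 → j++
[i=4,j=4] 16>15 → j++
[i=4,j=5] 16<17 → i++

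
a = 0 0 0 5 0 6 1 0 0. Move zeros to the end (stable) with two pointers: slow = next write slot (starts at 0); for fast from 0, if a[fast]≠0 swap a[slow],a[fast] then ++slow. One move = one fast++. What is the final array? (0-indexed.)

(s=0,f=0) a[fast]=0 → fast++
(s=0,f=1) a[fast]=0 → fast++
(s=0,f=2) a[fast]=0 → fast++
(s=0,f=3) a[fast]=5≠0 swap→a[0]=5 → slow++,fast++
(s=1,f=4) a[fast]=0 → fast++
(s=1,f=5) a[fast]=6≠0 swap→a[1]=6 → slow++,fast++
(s=2,f=6) a[fast]=1≠0 swap→a[2]=1 → slow++,fast++
(s=3,f=7) a[fast]=0 → fast++
(s=3,f=8) a[fast]=0 → fast++

[5, 6, 1, 0, 0, 0, 0, 0, 0]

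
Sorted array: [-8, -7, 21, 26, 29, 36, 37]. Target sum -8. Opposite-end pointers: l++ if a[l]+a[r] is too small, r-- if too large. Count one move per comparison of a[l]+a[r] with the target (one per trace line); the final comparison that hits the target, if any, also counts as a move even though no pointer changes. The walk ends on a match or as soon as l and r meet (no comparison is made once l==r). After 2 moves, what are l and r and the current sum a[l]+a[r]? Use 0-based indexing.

l=0, r=4, sum=21

[0,6] -8+37=29 >-8 → r--
[0,5] -8+36=28 >-8 → r--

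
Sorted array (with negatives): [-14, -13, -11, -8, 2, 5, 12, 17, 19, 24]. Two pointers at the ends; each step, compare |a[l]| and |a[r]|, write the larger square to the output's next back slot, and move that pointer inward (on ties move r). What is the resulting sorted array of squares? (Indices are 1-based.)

[4, 25, 64, 121, 144, 169, 196, 289, 361, 576]

l=1 r=10: |-14|<=|24| out[10]=576, r--
l=1 r=9: |-14|<=|19| out[9]=361, r--
l=1 r=8: |-14|<=|17| out[8]=289, r--
l=1 r=7: |-14|>|12| out[7]=196, l++
l=2 r=7: |-13|>|12| out[6]=169, l++
l=3 r=7: |-11|<=|12| out[5]=144, r--
l=3 r=6: |-11|>|5| out[4]=121, l++
l=4 r=6: |-8|>|5| out[3]=64, l++
l=5 r=6: |2|<=|5| out[2]=25, r--
l=5 r=5: |2|<=|2| out[1]=4, r--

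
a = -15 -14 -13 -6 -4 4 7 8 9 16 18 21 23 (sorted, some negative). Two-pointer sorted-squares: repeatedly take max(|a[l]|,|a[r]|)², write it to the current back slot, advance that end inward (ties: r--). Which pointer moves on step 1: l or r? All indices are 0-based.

[0,12] |-15|<=|23| out[12]=529 → r--

r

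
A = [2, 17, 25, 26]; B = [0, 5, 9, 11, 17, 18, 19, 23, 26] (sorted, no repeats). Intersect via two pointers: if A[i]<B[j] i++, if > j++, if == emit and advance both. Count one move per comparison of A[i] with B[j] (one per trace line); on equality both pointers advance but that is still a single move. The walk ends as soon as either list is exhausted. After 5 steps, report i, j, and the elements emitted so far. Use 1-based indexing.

[i=1,j=1] 2>0 → j++
[i=1,j=2] 2<5 → i++
[i=2,j=2] 17>5 → j++
[i=2,j=3] 17>9 → j++
[i=2,j=4] 17>11 → j++

i=2, j=5, emitted=[]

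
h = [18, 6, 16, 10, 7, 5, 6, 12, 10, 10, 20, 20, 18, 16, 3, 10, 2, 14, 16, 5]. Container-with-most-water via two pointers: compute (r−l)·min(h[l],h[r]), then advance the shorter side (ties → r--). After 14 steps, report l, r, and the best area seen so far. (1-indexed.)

[1,20] min(18,5)*19=95 best=95 * → r--
[1,19] min(18,16)*18=288 best=288 * → r--
[1,18] min(18,14)*17=238 best=288 → r--
[1,17] min(18,2)*16=32 best=288 → r--
[1,16] min(18,10)*15=150 best=288 → r--
[1,15] min(18,3)*14=42 best=288 → r--
[1,14] min(18,16)*13=208 best=288 → r--
[1,13] min(18,18)*12=216 best=288 → r--
[1,12] min(18,20)*11=198 best=288 → l++
[2,12] min(6,20)*10=60 best=288 → l++
[3,12] min(16,20)*9=144 best=288 → l++
[4,12] min(10,20)*8=80 best=288 → l++
[5,12] min(7,20)*7=49 best=288 → l++
[6,12] min(5,20)*6=30 best=288 → l++

l=7, r=12, best area=288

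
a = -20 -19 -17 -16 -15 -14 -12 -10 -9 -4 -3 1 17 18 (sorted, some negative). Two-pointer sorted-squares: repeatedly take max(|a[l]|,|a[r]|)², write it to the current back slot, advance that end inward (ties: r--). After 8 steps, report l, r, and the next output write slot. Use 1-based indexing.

[1,14] |-20|>|18| out[14]=400 → l++
[2,14] |-19|>|18| out[13]=361 → l++
[3,14] |-17|<=|18| out[12]=324 → r--
[3,13] |-17|<=|17| out[11]=289 → r--
[3,12] |-17|>|1| out[10]=289 → l++
[4,12] |-16|>|1| out[9]=256 → l++
[5,12] |-15|>|1| out[8]=225 → l++
[6,12] |-14|>|1| out[7]=196 → l++

l=7, r=12, next write slot=6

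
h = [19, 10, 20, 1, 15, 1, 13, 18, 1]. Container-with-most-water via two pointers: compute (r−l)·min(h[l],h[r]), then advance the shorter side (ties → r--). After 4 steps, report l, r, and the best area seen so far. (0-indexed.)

l=0, r=4, best area=126

[0,8] min(19,1)*8=8 best=8 * → r--
[0,7] min(19,18)*7=126 best=126 * → r--
[0,6] min(19,13)*6=78 best=126 → r--
[0,5] min(19,1)*5=5 best=126 → r--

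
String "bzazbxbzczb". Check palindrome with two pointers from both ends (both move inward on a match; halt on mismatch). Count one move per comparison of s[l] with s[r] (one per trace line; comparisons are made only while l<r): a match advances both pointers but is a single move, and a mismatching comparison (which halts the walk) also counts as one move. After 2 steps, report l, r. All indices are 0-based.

[0,10] 'b'=='b' → l++,r--
[1,9] 'z'=='z' → l++,r--

l=2, r=8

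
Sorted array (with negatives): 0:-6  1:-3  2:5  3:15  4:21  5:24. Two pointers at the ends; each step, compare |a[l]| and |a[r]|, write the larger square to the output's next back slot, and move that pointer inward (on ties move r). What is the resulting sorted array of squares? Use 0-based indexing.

l=0 r=5: |-6|<=|24| out[5]=576, r--
l=0 r=4: |-6|<=|21| out[4]=441, r--
l=0 r=3: |-6|<=|15| out[3]=225, r--
l=0 r=2: |-6|>|5| out[2]=36, l++
l=1 r=2: |-3|<=|5| out[1]=25, r--
l=1 r=1: |-3|<=|-3| out[0]=9, r--

[9, 25, 36, 225, 441, 576]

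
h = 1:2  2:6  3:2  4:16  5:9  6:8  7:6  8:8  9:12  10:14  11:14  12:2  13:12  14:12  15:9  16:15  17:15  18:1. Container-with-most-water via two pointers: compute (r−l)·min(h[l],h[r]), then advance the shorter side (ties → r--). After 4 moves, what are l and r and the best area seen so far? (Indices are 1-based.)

[1,18] min(2,1)*17=17 best=17 * → r--
[1,17] min(2,15)*16=32 best=32 * → l++
[2,17] min(6,15)*15=90 best=90 * → l++
[3,17] min(2,15)*14=28 best=90 → l++

l=4, r=17, best area=90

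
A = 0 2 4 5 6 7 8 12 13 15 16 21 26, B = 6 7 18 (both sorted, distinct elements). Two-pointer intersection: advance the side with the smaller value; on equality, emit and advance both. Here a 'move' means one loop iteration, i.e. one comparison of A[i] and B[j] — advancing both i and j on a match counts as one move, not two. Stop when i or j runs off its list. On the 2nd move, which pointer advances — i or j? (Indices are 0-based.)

[i=0,j=0] 0<6 → i++
[i=1,j=0] 2<6 → i++

i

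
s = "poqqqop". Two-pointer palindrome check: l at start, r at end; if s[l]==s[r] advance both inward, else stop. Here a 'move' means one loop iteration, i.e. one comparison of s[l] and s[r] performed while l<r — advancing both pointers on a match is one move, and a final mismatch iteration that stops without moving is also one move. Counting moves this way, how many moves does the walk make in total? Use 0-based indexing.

l=0 r=6: 'p'=='p', l++,r--
l=1 r=5: 'o'=='o', l++,r--
l=2 r=4: 'q'=='q', l++,r--

3 moves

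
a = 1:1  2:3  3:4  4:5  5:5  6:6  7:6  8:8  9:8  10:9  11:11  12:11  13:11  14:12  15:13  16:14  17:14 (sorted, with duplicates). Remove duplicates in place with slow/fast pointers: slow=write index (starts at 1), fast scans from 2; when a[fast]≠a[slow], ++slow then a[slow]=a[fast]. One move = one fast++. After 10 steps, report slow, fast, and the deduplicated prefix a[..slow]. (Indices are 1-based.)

slow=8, fast=12, prefix=[1, 3, 4, 5, 6, 8, 9, 11]

(s=1,f=2) a[fast]=3≠a[slow]=1 write a[2]=3 → slow++,fast++
(s=2,f=3) a[fast]=4≠a[slow]=3 write a[3]=4 → slow++,fast++
(s=3,f=4) a[fast]=5≠a[slow]=4 write a[4]=5 → slow++,fast++
(s=4,f=5) a[fast]=5=a[slow] dup → fast++
(s=4,f=6) a[fast]=6≠a[slow]=5 write a[5]=6 → slow++,fast++
(s=5,f=7) a[fast]=6=a[slow] dup → fast++
(s=5,f=8) a[fast]=8≠a[slow]=6 write a[6]=8 → slow++,fast++
(s=6,f=9) a[fast]=8=a[slow] dup → fast++
(s=6,f=10) a[fast]=9≠a[slow]=8 write a[7]=9 → slow++,fast++
(s=7,f=11) a[fast]=11≠a[slow]=9 write a[8]=11 → slow++,fast++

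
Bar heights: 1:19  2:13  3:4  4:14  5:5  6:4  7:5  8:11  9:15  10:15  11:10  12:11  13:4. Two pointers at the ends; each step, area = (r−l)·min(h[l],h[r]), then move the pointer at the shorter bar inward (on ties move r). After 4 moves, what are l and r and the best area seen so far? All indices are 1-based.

l=1, r=9, best area=135

[1,13] min(19,4)*12=48 best=48 * → r--
[1,12] min(19,11)*11=121 best=121 * → r--
[1,11] min(19,10)*10=100 best=121 → r--
[1,10] min(19,15)*9=135 best=135 * → r--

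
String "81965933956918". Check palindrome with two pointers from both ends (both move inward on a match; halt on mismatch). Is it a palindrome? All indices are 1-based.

[1,14] '8'=='8' → l++,r--
[2,13] '1'=='1' → l++,r--
[3,12] '9'=='9' → l++,r--
[4,11] '6'=='6' → l++,r--
[5,10] '5'=='5' → l++,r--
[6,9] '9'=='9' → l++,r--
[7,8] '3'=='3' → l++,r--

palindrome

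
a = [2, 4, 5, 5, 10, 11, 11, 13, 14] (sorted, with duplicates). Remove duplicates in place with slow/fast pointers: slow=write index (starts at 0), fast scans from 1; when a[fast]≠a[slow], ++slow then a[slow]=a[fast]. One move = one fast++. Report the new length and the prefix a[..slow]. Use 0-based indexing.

slow=0 fast=1: a[fast]=4≠a[slow]=2 write a[1]=4, slow++,fast++
slow=1 fast=2: a[fast]=5≠a[slow]=4 write a[2]=5, slow++,fast++
slow=2 fast=3: a[fast]=5=a[slow] dup, fast++
slow=2 fast=4: a[fast]=10≠a[slow]=5 write a[3]=10, slow++,fast++
slow=3 fast=5: a[fast]=11≠a[slow]=10 write a[4]=11, slow++,fast++
slow=4 fast=6: a[fast]=11=a[slow] dup, fast++
slow=4 fast=7: a[fast]=13≠a[slow]=11 write a[5]=13, slow++,fast++
slow=5 fast=8: a[fast]=14≠a[slow]=13 write a[6]=14, slow++,fast++

length 7; prefix = [2, 4, 5, 10, 11, 13, 14]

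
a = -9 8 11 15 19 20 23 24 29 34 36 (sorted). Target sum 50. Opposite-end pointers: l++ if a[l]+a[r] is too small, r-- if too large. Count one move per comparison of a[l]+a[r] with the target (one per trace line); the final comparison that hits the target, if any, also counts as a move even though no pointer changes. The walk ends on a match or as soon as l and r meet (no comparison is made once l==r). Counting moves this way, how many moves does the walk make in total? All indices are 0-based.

10 moves

l=0 r=10: -9+36=27 <50, l++
l=1 r=10: 8+36=44 <50, l++
l=2 r=10: 11+36=47 <50, l++
l=3 r=10: 15+36=51 >50, r--
l=3 r=9: 15+34=49 <50, l++
l=4 r=9: 19+34=53 >50, r--
l=4 r=8: 19+29=48 <50, l++
l=5 r=8: 20+29=49 <50, l++
l=6 r=8: 23+29=52 >50, r--
l=6 r=7: 23+24=47 <50, l++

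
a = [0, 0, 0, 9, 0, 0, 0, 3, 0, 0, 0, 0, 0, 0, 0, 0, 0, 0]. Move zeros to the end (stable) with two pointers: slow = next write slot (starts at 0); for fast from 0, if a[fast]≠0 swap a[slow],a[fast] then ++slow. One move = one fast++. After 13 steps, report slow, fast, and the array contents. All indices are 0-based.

slow=2, fast=13, a=[9, 3, 0, 0, 0, 0, 0, 0, 0, 0, 0, 0, 0, 0, 0, 0, 0, 0]

slow=0 fast=0: a[fast]=0, fast++
slow=0 fast=1: a[fast]=0, fast++
slow=0 fast=2: a[fast]=0, fast++
slow=0 fast=3: a[fast]=9≠0 swap→a[0]=9, slow++,fast++
slow=1 fast=4: a[fast]=0, fast++
slow=1 fast=5: a[fast]=0, fast++
slow=1 fast=6: a[fast]=0, fast++
slow=1 fast=7: a[fast]=3≠0 swap→a[1]=3, slow++,fast++
slow=2 fast=8: a[fast]=0, fast++
slow=2 fast=9: a[fast]=0, fast++
slow=2 fast=10: a[fast]=0, fast++
slow=2 fast=11: a[fast]=0, fast++
slow=2 fast=12: a[fast]=0, fast++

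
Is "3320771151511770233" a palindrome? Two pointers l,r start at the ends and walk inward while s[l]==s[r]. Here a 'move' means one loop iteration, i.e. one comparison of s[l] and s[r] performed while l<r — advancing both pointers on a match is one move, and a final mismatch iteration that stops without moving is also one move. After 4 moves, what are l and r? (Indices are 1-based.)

l=5, r=15

l=1 r=19: '3'=='3', l++,r--
l=2 r=18: '3'=='3', l++,r--
l=3 r=17: '2'=='2', l++,r--
l=4 r=16: '0'=='0', l++,r--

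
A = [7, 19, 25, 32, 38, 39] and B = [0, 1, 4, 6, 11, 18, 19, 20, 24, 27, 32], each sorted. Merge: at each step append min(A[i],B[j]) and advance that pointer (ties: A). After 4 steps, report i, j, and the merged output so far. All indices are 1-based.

[i=1,j=1] A[i]=7>B[j]=0 take 0 → j++
[i=1,j=2] A[i]=7>B[j]=1 take 1 → j++
[i=1,j=3] A[i]=7>B[j]=4 take 4 → j++
[i=1,j=4] A[i]=7>B[j]=6 take 6 → j++

i=1, j=5, merged so far=[0, 1, 4, 6]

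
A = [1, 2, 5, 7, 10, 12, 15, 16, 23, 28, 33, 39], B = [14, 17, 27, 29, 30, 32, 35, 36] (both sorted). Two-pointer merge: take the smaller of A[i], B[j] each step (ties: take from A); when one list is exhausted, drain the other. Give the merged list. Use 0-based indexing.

[1, 2, 5, 7, 10, 12, 14, 15, 16, 17, 23, 27, 28, 29, 30, 32, 33, 35, 36, 39]

[i=0,j=0] A[i]=1<=B[j]=14 take 1 → i++
[i=1,j=0] A[i]=2<=B[j]=14 take 2 → i++
[i=2,j=0] A[i]=5<=B[j]=14 take 5 → i++
[i=3,j=0] A[i]=7<=B[j]=14 take 7 → i++
[i=4,j=0] A[i]=10<=B[j]=14 take 10 → i++
[i=5,j=0] A[i]=12<=B[j]=14 take 12 → i++
[i=6,j=0] A[i]=15>B[j]=14 take 14 → j++
[i=6,j=1] A[i]=15<=B[j]=17 take 15 → i++
[i=7,j=1] A[i]=16<=B[j]=17 take 16 → i++
[i=8,j=1] A[i]=23>B[j]=17 take 17 → j++
[i=8,j=2] A[i]=23<=B[j]=27 take 23 → i++
[i=9,j=2] A[i]=28>B[j]=27 take 27 → j++
[i=9,j=3] A[i]=28<=B[j]=29 take 28 → i++
[i=10,j=3] A[i]=33>B[j]=29 take 29 → j++
[i=10,j=4] A[i]=33>B[j]=30 take 30 → j++
[i=10,j=5] A[i]=33>B[j]=32 take 32 → j++
[i=10,j=6] A[i]=33<=B[j]=35 take 33 → i++
[i=11,j=6] A[i]=39>B[j]=35 take 35 → j++
[i=11,j=7] A[i]=39>B[j]=36 take 36 → j++
[i=11,j=8] B done, take A[i]=39 → i++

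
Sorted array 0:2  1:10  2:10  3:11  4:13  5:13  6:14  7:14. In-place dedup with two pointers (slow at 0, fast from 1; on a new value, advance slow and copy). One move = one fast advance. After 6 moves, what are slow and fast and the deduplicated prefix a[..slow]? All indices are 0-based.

slow=4, fast=7, prefix=[2, 10, 11, 13, 14]

(s=0,f=1) a[fast]=10≠a[slow]=2 write a[1]=10 → slow++,fast++
(s=1,f=2) a[fast]=10=a[slow] dup → fast++
(s=1,f=3) a[fast]=11≠a[slow]=10 write a[2]=11 → slow++,fast++
(s=2,f=4) a[fast]=13≠a[slow]=11 write a[3]=13 → slow++,fast++
(s=3,f=5) a[fast]=13=a[slow] dup → fast++
(s=3,f=6) a[fast]=14≠a[slow]=13 write a[4]=14 → slow++,fast++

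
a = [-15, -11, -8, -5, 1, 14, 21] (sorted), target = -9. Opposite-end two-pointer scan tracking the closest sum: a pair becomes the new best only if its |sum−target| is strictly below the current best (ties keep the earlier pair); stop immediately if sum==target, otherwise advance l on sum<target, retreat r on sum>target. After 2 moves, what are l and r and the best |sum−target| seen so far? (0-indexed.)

[0,6] -15+21=6 d=15 * → r--
[0,5] -15+14=-1 d=8 * → r--

l=0, r=4, best |Δ|=8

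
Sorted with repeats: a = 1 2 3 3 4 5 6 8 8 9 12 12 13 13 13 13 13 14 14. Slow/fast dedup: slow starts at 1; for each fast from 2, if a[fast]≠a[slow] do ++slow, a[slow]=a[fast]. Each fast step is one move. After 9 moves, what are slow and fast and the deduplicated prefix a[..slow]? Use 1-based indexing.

slow=8, fast=11, prefix=[1, 2, 3, 4, 5, 6, 8, 9]

slow=1 fast=2: a[fast]=2≠a[slow]=1 write a[2]=2, slow++,fast++
slow=2 fast=3: a[fast]=3≠a[slow]=2 write a[3]=3, slow++,fast++
slow=3 fast=4: a[fast]=3=a[slow] dup, fast++
slow=3 fast=5: a[fast]=4≠a[slow]=3 write a[4]=4, slow++,fast++
slow=4 fast=6: a[fast]=5≠a[slow]=4 write a[5]=5, slow++,fast++
slow=5 fast=7: a[fast]=6≠a[slow]=5 write a[6]=6, slow++,fast++
slow=6 fast=8: a[fast]=8≠a[slow]=6 write a[7]=8, slow++,fast++
slow=7 fast=9: a[fast]=8=a[slow] dup, fast++
slow=7 fast=10: a[fast]=9≠a[slow]=8 write a[8]=9, slow++,fast++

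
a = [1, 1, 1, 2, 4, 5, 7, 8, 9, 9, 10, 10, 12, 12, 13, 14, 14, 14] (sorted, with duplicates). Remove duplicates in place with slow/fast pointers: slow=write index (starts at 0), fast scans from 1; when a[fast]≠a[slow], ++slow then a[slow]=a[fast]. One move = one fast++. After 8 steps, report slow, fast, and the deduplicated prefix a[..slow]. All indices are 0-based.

slow=6, fast=9, prefix=[1, 2, 4, 5, 7, 8, 9]

(s=0,f=1) a[fast]=1=a[slow] dup → fast++
(s=0,f=2) a[fast]=1=a[slow] dup → fast++
(s=0,f=3) a[fast]=2≠a[slow]=1 write a[1]=2 → slow++,fast++
(s=1,f=4) a[fast]=4≠a[slow]=2 write a[2]=4 → slow++,fast++
(s=2,f=5) a[fast]=5≠a[slow]=4 write a[3]=5 → slow++,fast++
(s=3,f=6) a[fast]=7≠a[slow]=5 write a[4]=7 → slow++,fast++
(s=4,f=7) a[fast]=8≠a[slow]=7 write a[5]=8 → slow++,fast++
(s=5,f=8) a[fast]=9≠a[slow]=8 write a[6]=9 → slow++,fast++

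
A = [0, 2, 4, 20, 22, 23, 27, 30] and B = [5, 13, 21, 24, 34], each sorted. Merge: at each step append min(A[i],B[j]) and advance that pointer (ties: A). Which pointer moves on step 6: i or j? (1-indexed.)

i

[i=1,j=1] A[i]=0<=B[j]=5 take 0 → i++
[i=2,j=1] A[i]=2<=B[j]=5 take 2 → i++
[i=3,j=1] A[i]=4<=B[j]=5 take 4 → i++
[i=4,j=1] A[i]=20>B[j]=5 take 5 → j++
[i=4,j=2] A[i]=20>B[j]=13 take 13 → j++
[i=4,j=3] A[i]=20<=B[j]=21 take 20 → i++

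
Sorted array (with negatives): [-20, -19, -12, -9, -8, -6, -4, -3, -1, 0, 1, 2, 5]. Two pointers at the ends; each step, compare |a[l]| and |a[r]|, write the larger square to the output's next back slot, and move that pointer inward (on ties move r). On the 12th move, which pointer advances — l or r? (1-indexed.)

l=1 r=13: |-20|>|5| out[13]=400, l++
l=2 r=13: |-19|>|5| out[12]=361, l++
l=3 r=13: |-12|>|5| out[11]=144, l++
l=4 r=13: |-9|>|5| out[10]=81, l++
l=5 r=13: |-8|>|5| out[9]=64, l++
l=6 r=13: |-6|>|5| out[8]=36, l++
l=7 r=13: |-4|<=|5| out[7]=25, r--
l=7 r=12: |-4|>|2| out[6]=16, l++
l=8 r=12: |-3|>|2| out[5]=9, l++
l=9 r=12: |-1|<=|2| out[4]=4, r--
l=9 r=11: |-1|<=|1| out[3]=1, r--
l=9 r=10: |-1|>|0| out[2]=1, l++

l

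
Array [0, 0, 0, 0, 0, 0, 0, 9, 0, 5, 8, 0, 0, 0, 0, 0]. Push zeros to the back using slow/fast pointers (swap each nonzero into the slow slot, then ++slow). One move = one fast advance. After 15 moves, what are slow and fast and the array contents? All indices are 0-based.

slow=3, fast=15, a=[9, 5, 8, 0, 0, 0, 0, 0, 0, 0, 0, 0, 0, 0, 0, 0]

(s=0,f=0) a[fast]=0 → fast++
(s=0,f=1) a[fast]=0 → fast++
(s=0,f=2) a[fast]=0 → fast++
(s=0,f=3) a[fast]=0 → fast++
(s=0,f=4) a[fast]=0 → fast++
(s=0,f=5) a[fast]=0 → fast++
(s=0,f=6) a[fast]=0 → fast++
(s=0,f=7) a[fast]=9≠0 swap→a[0]=9 → slow++,fast++
(s=1,f=8) a[fast]=0 → fast++
(s=1,f=9) a[fast]=5≠0 swap→a[1]=5 → slow++,fast++
(s=2,f=10) a[fast]=8≠0 swap→a[2]=8 → slow++,fast++
(s=3,f=11) a[fast]=0 → fast++
(s=3,f=12) a[fast]=0 → fast++
(s=3,f=13) a[fast]=0 → fast++
(s=3,f=14) a[fast]=0 → fast++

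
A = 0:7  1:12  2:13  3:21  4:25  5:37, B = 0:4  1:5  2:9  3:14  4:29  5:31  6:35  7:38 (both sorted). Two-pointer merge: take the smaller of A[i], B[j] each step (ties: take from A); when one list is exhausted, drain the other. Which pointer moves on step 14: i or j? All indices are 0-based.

j

i=0 j=0: A[i]=7>B[j]=4 take 4, j++
i=0 j=1: A[i]=7>B[j]=5 take 5, j++
i=0 j=2: A[i]=7<=B[j]=9 take 7, i++
i=1 j=2: A[i]=12>B[j]=9 take 9, j++
i=1 j=3: A[i]=12<=B[j]=14 take 12, i++
i=2 j=3: A[i]=13<=B[j]=14 take 13, i++
i=3 j=3: A[i]=21>B[j]=14 take 14, j++
i=3 j=4: A[i]=21<=B[j]=29 take 21, i++
i=4 j=4: A[i]=25<=B[j]=29 take 25, i++
i=5 j=4: A[i]=37>B[j]=29 take 29, j++
i=5 j=5: A[i]=37>B[j]=31 take 31, j++
i=5 j=6: A[i]=37>B[j]=35 take 35, j++
i=5 j=7: A[i]=37<=B[j]=38 take 37, i++
i=6 j=7: A done, take B[j]=38, j++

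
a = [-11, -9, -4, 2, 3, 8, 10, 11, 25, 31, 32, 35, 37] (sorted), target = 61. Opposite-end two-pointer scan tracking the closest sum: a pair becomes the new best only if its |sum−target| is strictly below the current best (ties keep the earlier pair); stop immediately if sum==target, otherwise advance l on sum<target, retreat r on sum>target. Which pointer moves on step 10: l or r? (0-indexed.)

l

[0,12] -11+37=26 d=35 * → l++
[1,12] -9+37=28 d=33 * → l++
[2,12] -4+37=33 d=28 * → l++
[3,12] 2+37=39 d=22 * → l++
[4,12] 3+37=40 d=21 * → l++
[5,12] 8+37=45 d=16 * → l++
[6,12] 10+37=47 d=14 * → l++
[7,12] 11+37=48 d=13 * → l++
[8,12] 25+37=62 d=1 * → r--
[8,11] 25+35=60 d=1 → l++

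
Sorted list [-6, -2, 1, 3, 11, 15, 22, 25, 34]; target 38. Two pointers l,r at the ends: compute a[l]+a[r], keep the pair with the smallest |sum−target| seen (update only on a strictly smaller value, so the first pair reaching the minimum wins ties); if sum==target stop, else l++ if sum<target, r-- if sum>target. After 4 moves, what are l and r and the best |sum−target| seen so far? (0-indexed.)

[0,8] -6+34=28 d=10 * → l++
[1,8] -2+34=32 d=6 * → l++
[2,8] 1+34=35 d=3 * → l++
[3,8] 3+34=37 d=1 * → l++

l=4, r=8, best |Δ|=1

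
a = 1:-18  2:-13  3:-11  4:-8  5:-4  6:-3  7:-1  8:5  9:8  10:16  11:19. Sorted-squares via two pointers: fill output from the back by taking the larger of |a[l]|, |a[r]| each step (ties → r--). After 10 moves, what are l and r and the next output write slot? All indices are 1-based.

l=1 r=11: |-18|<=|19| out[11]=361, r--
l=1 r=10: |-18|>|16| out[10]=324, l++
l=2 r=10: |-13|<=|16| out[9]=256, r--
l=2 r=9: |-13|>|8| out[8]=169, l++
l=3 r=9: |-11|>|8| out[7]=121, l++
l=4 r=9: |-8|<=|8| out[6]=64, r--
l=4 r=8: |-8|>|5| out[5]=64, l++
l=5 r=8: |-4|<=|5| out[4]=25, r--
l=5 r=7: |-4|>|-1| out[3]=16, l++
l=6 r=7: |-3|>|-1| out[2]=9, l++

l=7, r=7, next write slot=1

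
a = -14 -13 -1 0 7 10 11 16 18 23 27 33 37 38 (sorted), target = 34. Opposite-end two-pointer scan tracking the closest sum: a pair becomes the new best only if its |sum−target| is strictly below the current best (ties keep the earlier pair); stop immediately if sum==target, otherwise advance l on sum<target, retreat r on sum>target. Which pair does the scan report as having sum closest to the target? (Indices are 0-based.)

pair (7, 27) with sum 34 (|Δ|=0)

l=0 r=13: -14+38=24 d=10 *, l++
l=1 r=13: -13+38=25 d=9 *, l++
l=2 r=13: -1+38=37 d=3 *, r--
l=2 r=12: -1+37=36 d=2 *, r--
l=2 r=11: -1+33=32 d=2, l++
l=3 r=11: 0+33=33 d=1 *, l++
l=4 r=11: 7+33=40 d=6, r--
l=4 r=10: 7+27=34 d=0 *, stop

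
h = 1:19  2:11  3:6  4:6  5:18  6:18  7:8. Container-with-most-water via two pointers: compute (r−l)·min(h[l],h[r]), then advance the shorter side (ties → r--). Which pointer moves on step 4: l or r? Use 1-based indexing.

r

l=1 r=7: min(19,8)*6=48 best=48 *, r--
l=1 r=6: min(19,18)*5=90 best=90 *, r--
l=1 r=5: min(19,18)*4=72 best=90, r--
l=1 r=4: min(19,6)*3=18 best=90, r--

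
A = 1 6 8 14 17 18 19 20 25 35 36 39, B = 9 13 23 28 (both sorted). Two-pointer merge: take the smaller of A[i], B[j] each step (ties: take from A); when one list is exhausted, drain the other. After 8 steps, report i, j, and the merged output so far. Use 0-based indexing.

i=6, j=2, merged so far=[1, 6, 8, 9, 13, 14, 17, 18]

i=0 j=0: A[i]=1<=B[j]=9 take 1, i++
i=1 j=0: A[i]=6<=B[j]=9 take 6, i++
i=2 j=0: A[i]=8<=B[j]=9 take 8, i++
i=3 j=0: A[i]=14>B[j]=9 take 9, j++
i=3 j=1: A[i]=14>B[j]=13 take 13, j++
i=3 j=2: A[i]=14<=B[j]=23 take 14, i++
i=4 j=2: A[i]=17<=B[j]=23 take 17, i++
i=5 j=2: A[i]=18<=B[j]=23 take 18, i++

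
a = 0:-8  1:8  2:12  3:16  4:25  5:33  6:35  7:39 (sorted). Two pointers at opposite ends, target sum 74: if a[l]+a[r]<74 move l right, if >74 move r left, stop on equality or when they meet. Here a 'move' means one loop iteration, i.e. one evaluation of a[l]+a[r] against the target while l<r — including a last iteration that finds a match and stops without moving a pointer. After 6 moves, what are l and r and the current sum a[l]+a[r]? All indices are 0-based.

[0,7] -8+39=31 <74 → l++
[1,7] 8+39=47 <74 → l++
[2,7] 12+39=51 <74 → l++
[3,7] 16+39=55 <74 → l++
[4,7] 25+39=64 <74 → l++
[5,7] 33+39=72 <74 → l++

l=6, r=7, sum=74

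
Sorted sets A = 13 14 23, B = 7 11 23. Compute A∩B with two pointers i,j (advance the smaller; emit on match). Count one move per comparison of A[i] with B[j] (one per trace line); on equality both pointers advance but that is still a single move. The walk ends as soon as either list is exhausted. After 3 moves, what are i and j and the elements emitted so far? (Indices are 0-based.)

i=0 j=0: 13>7, j++
i=0 j=1: 13>11, j++
i=0 j=2: 13<23, i++

i=1, j=2, emitted=[]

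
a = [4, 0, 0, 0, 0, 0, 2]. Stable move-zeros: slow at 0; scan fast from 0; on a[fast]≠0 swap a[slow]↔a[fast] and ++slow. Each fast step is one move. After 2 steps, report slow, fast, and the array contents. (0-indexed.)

slow=1, fast=2, a=[4, 0, 0, 0, 0, 0, 2]

slow=0 fast=0: a[fast]=4≠0 swap→a[0]=4, slow++,fast++
slow=1 fast=1: a[fast]=0, fast++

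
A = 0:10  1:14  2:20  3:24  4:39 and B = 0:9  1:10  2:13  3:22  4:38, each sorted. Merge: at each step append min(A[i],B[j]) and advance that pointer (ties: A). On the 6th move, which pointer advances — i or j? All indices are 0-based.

i

i=0 j=0: A[i]=10>B[j]=9 take 9, j++
i=0 j=1: A[i]=10<=B[j]=10 take 10, i++
i=1 j=1: A[i]=14>B[j]=10 take 10, j++
i=1 j=2: A[i]=14>B[j]=13 take 13, j++
i=1 j=3: A[i]=14<=B[j]=22 take 14, i++
i=2 j=3: A[i]=20<=B[j]=22 take 20, i++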